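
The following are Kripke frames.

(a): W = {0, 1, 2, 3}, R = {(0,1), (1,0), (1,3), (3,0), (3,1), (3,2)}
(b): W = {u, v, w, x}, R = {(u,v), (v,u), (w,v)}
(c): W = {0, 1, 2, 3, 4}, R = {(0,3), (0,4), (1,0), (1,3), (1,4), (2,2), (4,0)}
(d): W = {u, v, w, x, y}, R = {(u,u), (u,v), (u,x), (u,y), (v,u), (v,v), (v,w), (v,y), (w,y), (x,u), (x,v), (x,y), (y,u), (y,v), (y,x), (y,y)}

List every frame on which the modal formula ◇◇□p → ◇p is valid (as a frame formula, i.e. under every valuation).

The schema corresponds to a generalized confluence (Geach) condition: ∀x ∀y (xR²y → ∃w (yRw ∧ xRw)).
(a): fails — 1R²0 but no w with 0Rw and 1Rw.
(b): condition met.
(c): fails — 1R²3 but no w with 3Rw and 1Rw.
(d): condition met.

(b), (d)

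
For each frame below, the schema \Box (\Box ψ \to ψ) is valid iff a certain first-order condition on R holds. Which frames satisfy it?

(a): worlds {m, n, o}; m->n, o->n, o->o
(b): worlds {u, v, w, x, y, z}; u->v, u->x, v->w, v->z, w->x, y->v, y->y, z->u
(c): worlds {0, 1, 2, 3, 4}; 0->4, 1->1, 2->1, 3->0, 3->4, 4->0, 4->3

none

This is the axiom for shift-reflexivity; its first-order frame correspondent is \forall x \forall y (Rxy \to Ryy).
(a): fails — Ron but not Rnn.
(b): fails — Ruv but not Rvv.
(c): fails — R34 but not R44.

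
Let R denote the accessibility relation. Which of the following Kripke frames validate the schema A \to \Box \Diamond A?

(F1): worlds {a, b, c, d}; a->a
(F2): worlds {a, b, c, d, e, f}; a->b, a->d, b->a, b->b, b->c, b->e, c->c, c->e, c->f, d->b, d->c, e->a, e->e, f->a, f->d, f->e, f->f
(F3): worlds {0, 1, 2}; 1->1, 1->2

The schema corresponds to symmetry: \forall x \forall y (Rxy \to Ryx).
(F1): ✓.
(F2): fails — Rbc but not Rcb.
(F3): fails — R12 but not R21.
Valid on: (F1).

(F1)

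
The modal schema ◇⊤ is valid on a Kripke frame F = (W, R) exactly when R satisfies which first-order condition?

◇⊤ holds at w iff w has a successor, so frame-validity of ◇⊤ is exactly seriality. Equivalently via □r → ◇r:
Suppose □r→◇r is valid. At any x set V(r)=W. Then □r at x, so ◇r at x, so x has a successor.

seriality: ∀x ∃y Rxy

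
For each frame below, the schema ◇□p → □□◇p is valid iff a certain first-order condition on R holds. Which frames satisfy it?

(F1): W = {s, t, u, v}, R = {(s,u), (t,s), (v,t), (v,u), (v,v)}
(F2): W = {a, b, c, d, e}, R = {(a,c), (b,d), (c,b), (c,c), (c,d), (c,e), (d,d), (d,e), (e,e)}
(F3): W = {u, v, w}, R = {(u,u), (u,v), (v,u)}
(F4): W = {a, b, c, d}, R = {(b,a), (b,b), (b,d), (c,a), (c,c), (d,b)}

(F3)

This is the axiom for a generalized confluence (Geach) condition; its first-order frame correspondent is ∀x ∀y ∀z ((xRy ∧ xR²z) → ∃w (yRw ∧ zRw)).
(F1): fails — tRs, tR²u but no w with sRw and uRw.
(F2): fails — cRb, cR²e but no w with bRw and eRw.
(F3): satisfies the condition.
(F4): fails — bRa, bR²a but no w with aRw and aRw.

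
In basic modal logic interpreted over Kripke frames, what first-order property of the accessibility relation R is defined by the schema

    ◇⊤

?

◇⊤ holds at w iff w has a successor, so frame-validity of ◇⊤ is exactly seriality. Equivalently via □q → ◇q:
Suppose □q→◇q is valid. At any x set V(q)=W. Then □q at x, so ◇q at x, so x has a successor.

seriality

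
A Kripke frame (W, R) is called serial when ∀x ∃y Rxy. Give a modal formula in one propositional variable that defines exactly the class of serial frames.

□p → ◇p

This is seriality; the standard corresponding axiom is D: □p → ◇p.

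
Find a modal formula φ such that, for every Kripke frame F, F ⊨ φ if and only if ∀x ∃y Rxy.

□r → ◇r

The condition is seriality. The D schema □r → ◇r defines it.
Suppose □r→◇r is valid. At any x set V(r)=W. Then □r at x, so ◇r at x, so x has a successor.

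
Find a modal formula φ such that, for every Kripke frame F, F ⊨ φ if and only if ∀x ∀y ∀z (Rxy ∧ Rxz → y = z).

◇r → □r

A defining formula is ◇r → □r (the CD axiom).
Suppose ◇r→□r is valid. Take Rxy, Rxz and set V(r)={y}. Then ◇r at x, so □r at x, so r at z, i.e. z=y.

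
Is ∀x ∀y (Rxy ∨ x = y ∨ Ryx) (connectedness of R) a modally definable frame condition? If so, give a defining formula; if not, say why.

Not definable by any modal formula

Modal frame validity is preserved under disjoint unions.
Take 2 disjoint single-world reflexive frames: each is trivially connected, but their disjoint union has 2 worlds with no edge between distinct components, so it is not connected.
Hence connectedness of R is not modally definable.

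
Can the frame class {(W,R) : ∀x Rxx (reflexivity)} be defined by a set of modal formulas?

Yes — defined by □p → p

This is a Sahlqvist condition; the T axiom □p → p defines it.
Suppose □p→p is valid. At any x set V(p)={w : Rxw}. Then □p holds at x, so p holds at x, i.e. Rxx.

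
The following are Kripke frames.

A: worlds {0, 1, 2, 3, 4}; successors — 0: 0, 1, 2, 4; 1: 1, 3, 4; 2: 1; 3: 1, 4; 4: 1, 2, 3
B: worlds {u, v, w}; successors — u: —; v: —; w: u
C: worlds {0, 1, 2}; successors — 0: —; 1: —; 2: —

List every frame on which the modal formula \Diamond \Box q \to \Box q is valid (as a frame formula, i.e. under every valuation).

This is the axiom for a generalized confluence (Geach) condition; its first-order frame correspondent is \forall x \forall y \forall z ((xRy \wedge xRz) \to \exists w (yRw \wedge z = w)).
A: fails — 0R1, 0R0 but no w with 1Rw and 0=w.
B: fails — wRu, wRu but no t with uRt and u=t.
C: ✓.

C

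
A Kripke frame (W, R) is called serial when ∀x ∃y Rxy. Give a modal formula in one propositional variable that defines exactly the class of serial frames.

A defining formula is □p → ◇p (the D axiom).
Suppose □p→◇p is valid. At any x set V(p)=W. Then □p at x, so ◇p at x, so x has a successor.

□p → ◇p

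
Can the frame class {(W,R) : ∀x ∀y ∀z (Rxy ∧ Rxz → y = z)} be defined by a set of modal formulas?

Yes: it is partial functionality, defined by the CD schema ◇q → □q.
Suppose ◇q→□q is valid. Take Rxy, Rxz and set V(q)={y}. Then ◇q at x, so □q at x, so q at z, i.e. z=y.

Yes, by ◇q → □q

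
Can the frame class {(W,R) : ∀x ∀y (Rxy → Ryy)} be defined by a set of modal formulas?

Definable; □(□p → p) defines it

The condition is shift-reflexivity. A defining modal formula is □(□p → p).
Suppose □(□p→p) is valid. Take Rxy and set V(p)={w : Ryw}. Then at y, □p holds; since □(□p→p) at x, □p→p at y, so p at y, i.e. Ryy.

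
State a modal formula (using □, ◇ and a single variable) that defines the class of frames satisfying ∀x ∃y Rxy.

This is seriality; the standard corresponding axiom is D: □r → ◇r.
Suppose □r→◇r is valid. At any x set V(r)=W. Then □r at x, so ◇r at x, so x has a successor.

□r → ◇r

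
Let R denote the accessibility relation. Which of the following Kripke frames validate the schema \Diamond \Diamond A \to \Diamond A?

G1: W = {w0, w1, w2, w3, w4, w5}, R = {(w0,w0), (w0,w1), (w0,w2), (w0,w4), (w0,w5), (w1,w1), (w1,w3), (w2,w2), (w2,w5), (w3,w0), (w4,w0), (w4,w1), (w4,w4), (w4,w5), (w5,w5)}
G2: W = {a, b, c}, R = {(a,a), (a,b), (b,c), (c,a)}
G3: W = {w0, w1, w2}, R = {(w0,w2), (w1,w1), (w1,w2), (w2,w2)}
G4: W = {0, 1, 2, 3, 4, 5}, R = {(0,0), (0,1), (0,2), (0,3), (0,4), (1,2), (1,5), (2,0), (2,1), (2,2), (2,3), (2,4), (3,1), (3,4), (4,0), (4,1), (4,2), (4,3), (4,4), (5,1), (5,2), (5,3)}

This is the axiom for transitivity; its first-order frame correspondent is \forall x \forall y \forall z (Rxy \wedge Ryz \to Rxz).
G1: fails — Rw1w3 and Rw3w0 but not Rw1w0.
G2: fails — Rca and Rab but not Rcb.
G3: ✓.
G4: fails — R34 and R42 but not R32.
Valid on: G3.

G3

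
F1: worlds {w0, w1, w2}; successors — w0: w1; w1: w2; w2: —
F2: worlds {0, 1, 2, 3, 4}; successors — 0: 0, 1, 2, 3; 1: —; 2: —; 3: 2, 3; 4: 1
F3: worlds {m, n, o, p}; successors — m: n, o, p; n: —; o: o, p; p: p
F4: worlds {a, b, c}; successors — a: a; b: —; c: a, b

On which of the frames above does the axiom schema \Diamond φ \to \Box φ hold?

Frame correspondent (Sahlqvist): \forall x \forall y \forall z (Rxy \wedge Rxz \to y = z) — i.e. partial functionality.
F1: condition met.
F2: fails — 0 sees both 0 and 1.
F3: fails — m sees both n and o.
F4: fails — c sees both a and b.

F1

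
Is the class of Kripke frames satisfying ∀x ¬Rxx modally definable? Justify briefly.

Modal frame validity is preserved under surjective bounded morphisms.
The 2-cycle (worlds 0,1 with 0→1→0) is irreflexive, and the map sending every world to a single reflexive point • is a surjective bounded morphism (forth: every edge maps to (•,•); back: every world has a successor). So any modal formula valid on the 2-cycle is also valid on the reflexive point, which is not irreflexive.
So the class is not modally definable.

No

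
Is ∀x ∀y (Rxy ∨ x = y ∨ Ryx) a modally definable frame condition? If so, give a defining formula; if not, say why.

Any modally definable frame class is closed under disjoint unions.
Take 2 disjoint single-world reflexive frames: each is trivially connected, but their disjoint union has 2 worlds with no edge between distinct components, so it is not connected.
So the class is not modally definable.

No — not modally definable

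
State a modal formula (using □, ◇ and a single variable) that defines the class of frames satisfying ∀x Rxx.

□ψ → ψ

The condition is reflexivity. The T schema □ψ → ψ defines it.
Suppose □ψ→ψ is valid. At any x set V(ψ)={w : Rxw}. Then □ψ holds at x, so ψ holds at x, i.e. Rxx.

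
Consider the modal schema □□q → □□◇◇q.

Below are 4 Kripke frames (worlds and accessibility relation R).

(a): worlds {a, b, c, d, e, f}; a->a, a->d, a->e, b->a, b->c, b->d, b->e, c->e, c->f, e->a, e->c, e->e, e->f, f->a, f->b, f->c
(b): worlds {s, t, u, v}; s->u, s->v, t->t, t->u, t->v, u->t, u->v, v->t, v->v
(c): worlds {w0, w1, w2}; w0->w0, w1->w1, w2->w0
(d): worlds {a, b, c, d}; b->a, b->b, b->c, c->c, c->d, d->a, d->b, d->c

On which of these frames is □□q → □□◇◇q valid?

Frame correspondent (Sahlqvist): ∀x ∀z (xR²z → ∃w (xR²w ∧ zR²w)) — i.e. a generalized confluence (Geach) condition.
(a): fails — aR²d but no w with aR²w and dR²w.
(b): holds.
(c): holds.
(d): fails — bR²a but no w with bR²w and aR²w.

(b), (c)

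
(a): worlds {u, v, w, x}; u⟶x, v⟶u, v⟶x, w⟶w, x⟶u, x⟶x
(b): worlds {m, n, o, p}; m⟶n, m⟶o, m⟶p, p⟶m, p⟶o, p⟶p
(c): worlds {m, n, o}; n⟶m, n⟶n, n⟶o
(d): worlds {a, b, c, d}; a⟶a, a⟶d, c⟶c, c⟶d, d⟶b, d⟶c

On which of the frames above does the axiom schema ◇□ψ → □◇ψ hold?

(a)

This is the axiom for convergence; its first-order frame correspondent is ∀x ∀y ∀z (Rxy ∧ Rxz → ∃w (Ryw ∧ Rzw)).
(a): satisfies the condition.
(b): fails — Rmo and Rmo but o and o have no common successor.
(c): fails — Rnn and Rnm but n and m have no common successor.
(d): fails — Raa and Rad but a and d have no common successor.
Valid on: (a).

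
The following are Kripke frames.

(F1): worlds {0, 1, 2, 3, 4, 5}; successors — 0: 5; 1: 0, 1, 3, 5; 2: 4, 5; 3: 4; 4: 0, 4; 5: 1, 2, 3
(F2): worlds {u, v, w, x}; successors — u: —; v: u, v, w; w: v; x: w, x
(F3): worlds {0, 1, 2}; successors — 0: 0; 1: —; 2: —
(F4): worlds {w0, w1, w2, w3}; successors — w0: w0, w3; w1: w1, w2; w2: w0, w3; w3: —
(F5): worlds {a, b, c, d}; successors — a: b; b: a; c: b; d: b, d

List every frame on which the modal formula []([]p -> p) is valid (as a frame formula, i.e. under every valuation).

(F3)

This is the axiom for shift-reflexivity; its first-order frame correspondent is forall x forall y (Rxy -> Ryy).
(F1): fails — R10 but not R00.
(F2): fails — Rxw but not Rww.
(F3): satisfies the condition.
(F4): fails — Rw1w2 but not Rw2w2.
(F5): fails — Rab but not Rbb.
Valid on: (F3).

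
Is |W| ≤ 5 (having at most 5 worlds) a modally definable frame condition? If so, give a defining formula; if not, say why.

Not definable by any modal formula

Modal frame validity is preserved under disjoint unions.
Any modal formula valid on each of 6 disjoint one-world frames is valid on their disjoint union (validity is preserved under disjoint unions). Each one-world frame has |W|=1≤5, but the union has |W|=6.
So no modal formula (or set of formulas) defines exactly the |W|≤5 frames.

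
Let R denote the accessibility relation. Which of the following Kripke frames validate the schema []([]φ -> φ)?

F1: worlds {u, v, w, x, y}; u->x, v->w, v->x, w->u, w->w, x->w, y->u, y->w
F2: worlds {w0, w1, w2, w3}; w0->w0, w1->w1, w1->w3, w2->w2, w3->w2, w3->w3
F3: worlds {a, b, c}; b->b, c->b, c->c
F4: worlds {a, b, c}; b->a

F2, F3

This is the axiom for shift-reflexivity; its first-order frame correspondent is forall x forall y (Rxy -> Ryy).
F1: fails — Rwu but not Ruu.
F2: condition met.
F3: condition met.
F4: fails — Rba but not Raa.
Valid on: F2, F3.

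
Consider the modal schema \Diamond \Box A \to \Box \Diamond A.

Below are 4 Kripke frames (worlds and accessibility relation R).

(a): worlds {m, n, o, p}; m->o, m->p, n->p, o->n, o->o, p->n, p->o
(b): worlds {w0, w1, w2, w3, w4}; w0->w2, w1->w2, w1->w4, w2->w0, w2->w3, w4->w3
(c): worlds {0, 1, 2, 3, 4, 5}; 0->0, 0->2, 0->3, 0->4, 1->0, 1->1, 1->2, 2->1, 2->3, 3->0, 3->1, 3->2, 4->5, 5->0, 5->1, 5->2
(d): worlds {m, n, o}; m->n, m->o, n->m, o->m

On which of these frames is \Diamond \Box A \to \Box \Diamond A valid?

Frame correspondent (Sahlqvist): \forall x \forall y \forall z (Rxy \wedge Rxz \to \exists w (Ryw \wedge Rzw)) — i.e. convergence.
(a): fails — Ron and Roo but n and o have no common successor.
(b): fails — Rw2w0 and Rw2w3 but w0 and w3 have no common successor.
(c): fails — R00 and R04 but 0 and 4 have no common successor.
(d): condition met.
Valid on: (d).

(d)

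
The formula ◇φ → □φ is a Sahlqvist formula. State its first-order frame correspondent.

partial functionality

This schema is the CD axiom.
It corresponds to partial functionality: ∀x ∀y ∀z (Rxy ∧ Rxz → y = z).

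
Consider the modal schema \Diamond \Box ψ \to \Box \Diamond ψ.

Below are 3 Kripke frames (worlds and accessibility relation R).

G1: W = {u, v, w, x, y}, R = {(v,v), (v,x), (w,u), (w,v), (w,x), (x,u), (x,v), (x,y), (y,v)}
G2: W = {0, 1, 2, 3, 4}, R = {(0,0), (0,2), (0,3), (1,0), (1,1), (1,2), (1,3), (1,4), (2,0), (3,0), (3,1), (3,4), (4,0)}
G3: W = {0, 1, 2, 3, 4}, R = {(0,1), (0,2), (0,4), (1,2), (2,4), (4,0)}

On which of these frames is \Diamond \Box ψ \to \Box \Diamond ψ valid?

G2

This is the axiom for convergence; its first-order frame correspondent is \forall x \forall y \forall z (Rxy \wedge Rxz \to \exists w (Ryw \wedge Rzw)).
G1: fails — Rwu and Rwu but u and u have no common successor.
G2: condition met.
G3: fails — R02 and R01 but 2 and 1 have no common successor.
Valid on: G2.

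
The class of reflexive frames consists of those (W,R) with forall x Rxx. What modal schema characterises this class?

□q → q

The condition is reflexivity. The T schema □q → q defines it.
Suppose □q→q is valid. At any x set V(q)={w : Rxw}. Then □q holds at x, so q holds at x, i.e. Rxx.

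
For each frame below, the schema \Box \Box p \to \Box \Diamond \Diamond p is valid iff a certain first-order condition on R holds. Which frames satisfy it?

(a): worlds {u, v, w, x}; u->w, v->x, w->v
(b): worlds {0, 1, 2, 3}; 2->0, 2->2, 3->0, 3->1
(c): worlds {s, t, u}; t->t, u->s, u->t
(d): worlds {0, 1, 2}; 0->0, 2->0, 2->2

(d)

This is the axiom for a generalized confluence (Geach) condition; its first-order frame correspondent is \forall x \forall z (xRz \to \exists w (x R^2 w \wedge z R^2 w)).
(a): fails — uRw but no t with uR²t and wR²t.
(b): fails — 2R0 but no w with 2R²w and 0R²w.
(c): fails — uRs but no w with uR²w and sR²w.
(d): holds.
Valid on: (d).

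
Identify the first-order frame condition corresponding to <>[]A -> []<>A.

Convergence

Suppose ◇□A→□◇A is valid. Take Rxy, Rxz and set V(A)={w : Ryw}. Then □A at y so ◇□A at x, so □◇A at x, so ◇A at z, giving w with Rzw and Ryw.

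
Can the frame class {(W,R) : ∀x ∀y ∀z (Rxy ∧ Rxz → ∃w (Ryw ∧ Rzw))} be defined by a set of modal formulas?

The condition is convergence. A defining modal formula is ◇□r → □◇r.
Suppose ◇□r→□◇r is valid. Take Rxy, Rxz and set V(r)={w : Ryw}. Then □r at y so ◇□r at x, so □◇r at x, so ◇r at z, giving w with Rzw and Ryw.

Yes — defined by ◇□r → □◇r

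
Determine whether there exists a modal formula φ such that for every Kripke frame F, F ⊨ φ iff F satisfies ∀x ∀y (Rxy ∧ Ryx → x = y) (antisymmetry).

Modal frame validity is preserved under surjective bounded morphisms.
The 4-cycle (worlds a,b,c,d with a→b→c→d→a) is antisymmetric. Sending even-indexed worlds to a and odd-indexed worlds to b is a surjective bounded morphism onto the two-world frame with a↔b, which is not antisymmetric.
So no modal formula (or set of formulas) defines exactly the antisymmetric frames.

Not modally definable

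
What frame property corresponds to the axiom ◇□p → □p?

This is frame-equivalent to ◇p → □◇p (substitute ¬p for p and contrapose).
Suppose ◇p→□◇p is valid. Take Rxy, Rxz and set V(p)={y}. Then ◇p at x, so □◇p at x, so ◇p at z, so some w with Rzw has p; w=y, i.e. Rzy. By symmetry of the argument, Ryz.

The Euclidean property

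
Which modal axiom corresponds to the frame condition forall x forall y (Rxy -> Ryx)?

ψ → □◇ψ

This is symmetry; the standard corresponding axiom is B: ψ → □◇ψ.
Suppose ψ→□◇ψ is valid. Take Rxy and set V(ψ)={x}. Then ψ at x, so □◇ψ at x, so ◇ψ at y, so some z with Ryz has ψ; z=x, i.e. Ryx.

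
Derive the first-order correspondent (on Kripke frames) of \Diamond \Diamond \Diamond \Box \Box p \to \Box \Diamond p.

\forall x \forall y \forall z ((x R^3 y \wedge xRz) \to \exists w (y R^2 w \wedge zRw))

This is a Sahlqvist (Geach-type) schema ◇^3□^2p → □^1◇^1p.
First-order correspondent: \forall x \forall y \forall z ((x R^3 y \wedge xRz) \to \exists w (y R^2 w \wedge zRw)).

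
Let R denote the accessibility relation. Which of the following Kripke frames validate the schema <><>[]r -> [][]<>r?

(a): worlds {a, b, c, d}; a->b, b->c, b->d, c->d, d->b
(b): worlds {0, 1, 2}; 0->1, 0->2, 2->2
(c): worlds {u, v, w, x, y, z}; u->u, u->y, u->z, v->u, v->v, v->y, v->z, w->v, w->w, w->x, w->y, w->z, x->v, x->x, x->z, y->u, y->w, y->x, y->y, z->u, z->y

This is the axiom for a generalized confluence (Geach) condition; its first-order frame correspondent is forall x forall y forall z ((x R^2 y & x R^2 z) -> exists w (yRw & zRw)).
(a): fails — aR²c, aR²d but no w with cRw and dRw.
(b): condition met.
(c): fails — uR²x, uR²z but no t with xRt and zRt.
Valid on: (b).

(b)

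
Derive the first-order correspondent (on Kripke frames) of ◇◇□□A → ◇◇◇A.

This is a Sahlqvist (Geach-type) schema ◇^2□^2A → □^0◇^3A.
First-order correspondent: ∀x ∀y (xR²y → ∃w (yR²w ∧ xR³w)).

∀x ∀y (xR²y → ∃w (yR²w ∧ xR³w))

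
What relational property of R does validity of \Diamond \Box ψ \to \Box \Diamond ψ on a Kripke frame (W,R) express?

convergence

Suppose ◇□ψ→□◇ψ is valid. Take Rxy, Rxz and set V(ψ)={w : Ryw}. Then □ψ at y so ◇□ψ at x, so □◇ψ at x, so ◇ψ at z, giving w with Rzw and Ryw.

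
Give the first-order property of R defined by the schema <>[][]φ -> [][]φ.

This is a Sahlqvist (Geach-type) schema ◇^1□^2φ → □^2◇^0φ.
First-order correspondent: forall x forall y forall z ((xRy & x R^2 z) -> exists w (y R^2 w & z = w)).

forall x forall y forall z ((xRy & x R^2 z) -> exists w (y R^2 w & z = w))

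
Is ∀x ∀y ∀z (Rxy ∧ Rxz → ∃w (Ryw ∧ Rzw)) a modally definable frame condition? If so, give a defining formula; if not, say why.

This is a Sahlqvist condition; the .2 axiom ◇□p → □◇p defines it.
Suppose ◇□p→□◇p is valid. Take Rxy, Rxz and set V(p)={w : Ryw}. Then □p at y so ◇□p at x, so □◇p at x, so ◇p at z, giving w with Rzw and Ryw.

Yes, by ◇□p → □◇p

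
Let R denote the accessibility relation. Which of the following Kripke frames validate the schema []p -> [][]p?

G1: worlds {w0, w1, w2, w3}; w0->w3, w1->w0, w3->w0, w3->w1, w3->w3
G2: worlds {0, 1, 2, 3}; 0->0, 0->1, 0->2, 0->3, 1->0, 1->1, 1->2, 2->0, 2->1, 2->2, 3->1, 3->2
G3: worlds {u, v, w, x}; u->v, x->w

Frame correspondent (Sahlqvist): forall x forall y forall z (Rxy & Ryz -> Rxz) — i.e. transitivity.
G1: fails — Rw1w0 and Rw0w3 but not Rw1w3.
G2: fails — R10 and R03 but not R13.
G3: holds.

G3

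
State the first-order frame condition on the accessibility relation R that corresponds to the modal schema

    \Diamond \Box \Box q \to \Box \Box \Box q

\forall x \forall y \forall z ((xRy \wedge x R^3 z) \to \exists w (y R^2 w \wedge z = w))

This is a Sahlqvist (Geach-type) schema ◇^1□^2q → □^3◇^0q.
Minimal-valuation argument: fix x; take any y with xR^1y and any z with xR^3z. Set V(q) to the set of worlds R-reachable from y in exactly 2 steps. Then □^2q holds at y, so the antecedent holds at x; validity forces ◇^0q at z, giving a w with zR^0w and yR^2w.
First-order correspondent: \forall x \forall y \forall z ((xRy \wedge x R^3 z) \to \exists w (y R^2 w \wedge z = w)).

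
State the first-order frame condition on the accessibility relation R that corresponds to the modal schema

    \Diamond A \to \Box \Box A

This is a Sahlqvist (Geach-type) schema ◇^1□^0A → □^2◇^0A.
Minimal-valuation argument: fix x; take any y with xR^1y and any z with xR^2z. Set V(A) to the set of worlds R-reachable from y in exactly 0 steps. Then □^0A holds at y, so the antecedent holds at x; validity forces ◇^0A at z, giving a w with zR^0w and yR^0w.
First-order correspondent: \forall x \forall y \forall z ((xRy \wedge x R^2 z) \to \exists w (y = w \wedge z = w)).

\forall x \forall y \forall z ((xRy \wedge x R^2 z) \to \exists w (y = w \wedge z = w))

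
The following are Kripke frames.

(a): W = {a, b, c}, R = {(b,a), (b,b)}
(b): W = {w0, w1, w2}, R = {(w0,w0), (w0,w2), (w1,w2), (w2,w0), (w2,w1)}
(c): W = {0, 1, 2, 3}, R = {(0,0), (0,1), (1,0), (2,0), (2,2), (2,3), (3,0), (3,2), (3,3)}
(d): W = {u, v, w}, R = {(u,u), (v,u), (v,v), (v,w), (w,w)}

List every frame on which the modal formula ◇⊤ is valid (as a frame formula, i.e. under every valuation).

Frame correspondent (Sahlqvist): ∀x ∃y Rxy — i.e. seriality.
(a): fails — world a has no successor.
(b): ✓.
(c): ✓.
(d): ✓.

(b), (c), (d)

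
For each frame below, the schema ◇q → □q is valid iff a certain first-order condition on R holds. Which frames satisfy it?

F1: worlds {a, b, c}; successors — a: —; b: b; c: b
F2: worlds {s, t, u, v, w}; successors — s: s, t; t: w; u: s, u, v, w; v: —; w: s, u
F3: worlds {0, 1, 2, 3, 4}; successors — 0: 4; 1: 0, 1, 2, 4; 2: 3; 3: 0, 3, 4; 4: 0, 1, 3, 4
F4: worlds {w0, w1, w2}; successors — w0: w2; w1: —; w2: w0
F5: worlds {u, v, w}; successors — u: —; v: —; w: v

Frame correspondent (Sahlqvist): ∀x ∀y ∀z (Rxy ∧ Rxz → y = z) — i.e. partial functionality.
F1: satisfies the condition.
F2: fails — s sees both s and t.
F3: fails — 1 sees both 0 and 1.
F4: satisfies the condition.
F5: satisfies the condition.

F1, F4, F5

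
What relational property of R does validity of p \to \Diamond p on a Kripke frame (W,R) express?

reflexivity

Replacing p by ¬p and contraposing gives the equivalent schema □p → p.
Suppose □p→p is valid. At any x set V(p)={w : Rxw}. Then □p holds at x, so p holds at x, i.e. Rxx.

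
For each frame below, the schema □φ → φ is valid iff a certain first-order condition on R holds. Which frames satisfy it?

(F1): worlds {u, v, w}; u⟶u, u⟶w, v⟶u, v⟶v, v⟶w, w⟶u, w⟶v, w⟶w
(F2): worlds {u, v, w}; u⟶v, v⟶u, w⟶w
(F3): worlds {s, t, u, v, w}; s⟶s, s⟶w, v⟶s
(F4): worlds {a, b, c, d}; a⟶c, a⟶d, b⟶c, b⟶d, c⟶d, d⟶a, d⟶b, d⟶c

(F1)

The schema corresponds to reflexivity: ∀x Rxx.
(F1): satisfies the condition.
(F2): fails — world u does not see itself.
(F3): fails — world t does not see itself.
(F4): fails — world a does not see itself.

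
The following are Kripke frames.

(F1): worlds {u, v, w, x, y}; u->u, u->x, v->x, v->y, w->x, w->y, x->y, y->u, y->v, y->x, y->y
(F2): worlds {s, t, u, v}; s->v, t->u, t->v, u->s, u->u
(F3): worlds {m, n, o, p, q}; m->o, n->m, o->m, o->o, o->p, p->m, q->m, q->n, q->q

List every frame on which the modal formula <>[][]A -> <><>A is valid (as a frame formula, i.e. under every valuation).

This is the axiom for a generalized confluence (Geach) condition; its first-order frame correspondent is forall x forall y (xRy -> exists w (y R^2 w & x R^2 w)).
(F1): satisfies the condition.
(F2): fails — sRv but no w with vR²w and sR²w.
(F3): satisfies the condition.
Valid on: (F1), (F3).

(F1), (F3)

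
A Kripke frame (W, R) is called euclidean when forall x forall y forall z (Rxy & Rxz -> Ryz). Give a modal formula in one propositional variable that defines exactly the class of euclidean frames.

◇r → □◇r

The condition is the Euclidean property. The 5 schema ◇r → □◇r defines it.
Suppose ◇r→□◇r is valid. Take Rxy, Rxz and set V(r)={y}. Then ◇r at x, so □◇r at x, so ◇r at z, so some w with Rzw has r; w=y, i.e. Rzy. By symmetry of the argument, Ryz.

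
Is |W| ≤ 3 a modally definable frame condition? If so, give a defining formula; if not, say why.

Any modally definable frame class is closed under disjoint unions.
Any modal formula valid on each of 4 disjoint one-world frames is valid on their disjoint union (validity is preserved under disjoint unions). Each one-world frame has |W|=1≤3, but the union has |W|=4.
Hence having at most 3 worlds is not modally definable.

Not modally definable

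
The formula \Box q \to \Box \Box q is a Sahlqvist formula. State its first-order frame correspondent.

Transitivity

Suppose □q→□□q is valid. Take Rxy, Ryz and set V(q)={w : Rxw}. Then □q at x, so □□q at x, so □q at y, so q at z, i.e. Rxz.
The converse is a direct semantic check.
So the correspondent is transitivity.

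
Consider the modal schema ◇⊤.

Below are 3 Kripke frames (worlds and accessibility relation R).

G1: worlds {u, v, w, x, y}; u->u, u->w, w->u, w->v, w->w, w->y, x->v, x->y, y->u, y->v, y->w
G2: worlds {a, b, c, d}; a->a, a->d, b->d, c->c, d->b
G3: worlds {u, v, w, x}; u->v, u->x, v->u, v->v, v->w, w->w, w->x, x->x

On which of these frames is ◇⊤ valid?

Frame correspondent (Sahlqvist): ∀x ∃y Rxy — i.e. seriality.
G1: fails — world v has no successor.
G2: holds.
G3: holds.
Valid on: G2, G3.

G2, G3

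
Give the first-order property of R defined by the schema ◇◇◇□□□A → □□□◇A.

This is a Sahlqvist (Geach-type) schema ◇^3□^3A → □^3◇^1A.
First-order correspondent: ∀x ∀y ∀z ((xR³y ∧ xR³z) → ∃w (yR³w ∧ zRw)).

∀x ∀y ∀z ((xR³y ∧ xR³z) → ∃w (yR³w ∧ zRw))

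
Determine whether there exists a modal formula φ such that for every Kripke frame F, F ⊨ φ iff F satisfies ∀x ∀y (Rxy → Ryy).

Definable; □(□r → r) defines it

Yes: it is shift-reflexivity, defined by the T□ schema □(□r → r).
Suppose □(□r→r) is valid. Take Rxy and set V(r)={w : Ryw}. Then at y, □r holds; since □(□r→r) at x, □r→r at y, so r at y, i.e. Ryy.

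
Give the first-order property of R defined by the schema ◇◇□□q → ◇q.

∀x ∀y (xR²y → ∃w (yR²w ∧ xRw))

This is a Sahlqvist (Geach-type) schema ◇^2□^2q → □^0◇^1q.
Minimal-valuation argument: fix x; take any y with xR^2y and any z with xR^0z. Set V(q) to the set of worlds R-reachable from y in exactly 2 steps. Then □^2q holds at y, so the antecedent holds at x; validity forces ◇^1q at z, giving a w with zR^1w and yR^2w.
First-order correspondent: ∀x ∀y (xR²y → ∃w (yR²w ∧ xRw)).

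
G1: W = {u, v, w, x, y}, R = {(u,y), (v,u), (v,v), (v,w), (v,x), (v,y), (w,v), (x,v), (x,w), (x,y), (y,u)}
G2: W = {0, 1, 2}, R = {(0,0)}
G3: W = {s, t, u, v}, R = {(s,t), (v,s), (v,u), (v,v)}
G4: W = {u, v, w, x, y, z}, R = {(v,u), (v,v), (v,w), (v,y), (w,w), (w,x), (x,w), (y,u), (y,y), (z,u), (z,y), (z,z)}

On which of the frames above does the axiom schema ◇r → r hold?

G2

This is the axiom for a generalized confluence (Geach) condition; its first-order frame correspondent is ∀x ∀y (xRy → ∃w (y = w ∧ x = w)).
G1: fails — uRy but y ≠ u.
G2: ✓.
G3: fails — sRt but t ≠ s.
G4: fails — vRu but u ≠ v.
Valid on: G2.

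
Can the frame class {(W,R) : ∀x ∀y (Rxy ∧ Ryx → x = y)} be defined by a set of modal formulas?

Not definable by any modal formula

Modal frame validity is preserved under surjective bounded morphisms.
The 6-cycle (worlds 0,1,2,3,4,5 with 0→1→2→3→4→5→0) is antisymmetric. Sending even-indexed worlds to • and odd-indexed worlds to ∘ is a surjective bounded morphism onto the two-world frame with •↔∘, which is not antisymmetric.
Hence antisymmetry is not modally definable.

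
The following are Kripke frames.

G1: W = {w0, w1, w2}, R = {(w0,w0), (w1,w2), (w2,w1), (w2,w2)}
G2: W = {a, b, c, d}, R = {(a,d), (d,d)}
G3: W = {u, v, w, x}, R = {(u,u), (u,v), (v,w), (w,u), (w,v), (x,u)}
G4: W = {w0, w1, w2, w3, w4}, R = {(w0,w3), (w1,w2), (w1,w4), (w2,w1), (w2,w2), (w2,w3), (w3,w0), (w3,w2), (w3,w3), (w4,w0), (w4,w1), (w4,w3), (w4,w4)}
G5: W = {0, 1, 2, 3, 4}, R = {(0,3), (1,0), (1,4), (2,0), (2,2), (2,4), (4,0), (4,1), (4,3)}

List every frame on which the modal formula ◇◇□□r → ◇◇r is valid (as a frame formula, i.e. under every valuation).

Frame correspondent (Sahlqvist): ∀x ∀y (xR²y → ∃w (yR²w ∧ xR²w)) — i.e. a generalized confluence (Geach) condition.
G1: condition met.
G2: condition met.
G3: condition met.
G4: condition met.
G5: fails — 1R²0 but no w with 0R²w and 1R²w.
Valid on: G1, G2, G3, G4.

G1, G2, G3, G4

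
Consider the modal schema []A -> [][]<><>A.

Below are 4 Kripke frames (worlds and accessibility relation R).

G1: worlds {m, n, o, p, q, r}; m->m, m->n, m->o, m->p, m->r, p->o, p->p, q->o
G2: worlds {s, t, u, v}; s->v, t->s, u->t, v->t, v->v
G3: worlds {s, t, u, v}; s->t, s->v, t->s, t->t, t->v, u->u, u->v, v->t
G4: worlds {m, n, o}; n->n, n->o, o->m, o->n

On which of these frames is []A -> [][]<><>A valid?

G2, G3

The schema corresponds to a generalized confluence (Geach) condition: forall x forall z (x R^2 z -> exists w (xRw & z R^2 w)).
G1: fails — mR²n but no w with mRw and nR²w.
G2: satisfies the condition.
G3: satisfies the condition.
G4: fails — nR²m but no w with nRw and mR²w.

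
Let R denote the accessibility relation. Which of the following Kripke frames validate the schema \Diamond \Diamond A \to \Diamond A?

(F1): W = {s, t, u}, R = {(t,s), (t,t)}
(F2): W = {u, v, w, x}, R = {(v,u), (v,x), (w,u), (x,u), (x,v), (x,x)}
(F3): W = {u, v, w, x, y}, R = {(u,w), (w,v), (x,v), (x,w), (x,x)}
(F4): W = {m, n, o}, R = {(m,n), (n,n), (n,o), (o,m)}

(F1)

Frame correspondent (Sahlqvist): \forall x \forall y \forall z (Rxy \wedge Ryz \to Rxz) — i.e. transitivity.
(F1): satisfies the condition.
(F2): fails — Rvx and Rxv but not Rvv.
(F3): fails — Ruw and Rwv but not Ruv.
(F4): fails — Rom and Rmn but not Ron.
Valid on: (F1).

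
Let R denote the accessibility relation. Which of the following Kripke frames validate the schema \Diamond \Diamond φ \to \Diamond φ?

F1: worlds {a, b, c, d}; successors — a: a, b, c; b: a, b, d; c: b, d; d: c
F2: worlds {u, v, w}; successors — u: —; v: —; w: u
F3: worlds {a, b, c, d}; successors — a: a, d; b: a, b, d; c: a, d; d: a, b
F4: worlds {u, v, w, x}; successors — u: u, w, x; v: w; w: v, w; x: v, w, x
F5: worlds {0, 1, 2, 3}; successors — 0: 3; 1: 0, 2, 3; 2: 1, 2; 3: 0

F2

This is the axiom for transitivity; its first-order frame correspondent is \forall x \forall y \forall z (Rxy \wedge Ryz \to Rxz).
F1: fails — Rcd and Rdc but not Rcc.
F2: holds.
F3: fails — Rcd and Rdb but not Rcb.
F4: fails — Ruw and Rwv but not Ruv.
F5: fails — R12 and R21 but not R11.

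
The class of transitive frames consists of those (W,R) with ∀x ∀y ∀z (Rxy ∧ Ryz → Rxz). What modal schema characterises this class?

The condition is transitivity. The 4 schema □r → □□r defines it.
Suppose □r→□□r is valid. Take Rxy, Ryz and set V(r)={w : Rxw}. Then □r at x, so □□r at x, so □r at y, so r at z, i.e. Rxz.

□r → □□r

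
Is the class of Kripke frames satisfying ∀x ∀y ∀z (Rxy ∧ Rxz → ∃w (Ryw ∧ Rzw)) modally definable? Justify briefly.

Yes: it is convergence, defined by the .2 schema ◇□q → □◇q.

Definable; ◇□q → □◇q defines it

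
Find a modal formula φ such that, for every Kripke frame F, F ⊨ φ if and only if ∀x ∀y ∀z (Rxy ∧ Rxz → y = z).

◇ψ → □ψ

This is partial functionality; the standard corresponding axiom is CD: ◇ψ → □ψ.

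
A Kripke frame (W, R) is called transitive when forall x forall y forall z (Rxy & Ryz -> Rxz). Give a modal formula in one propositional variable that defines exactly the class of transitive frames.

The condition is transitivity. The 4 schema □p → □□p defines it.
Suppose □p→□□p is valid. Take Rxy, Ryz and set V(p)={w : Rxw}. Then □p at x, so □□p at x, so □p at y, so p at z, i.e. Rxz.

□p → □□p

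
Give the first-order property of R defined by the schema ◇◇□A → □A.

This is a Sahlqvist (Geach-type) schema ◇^2□^1A → □^1◇^0A.
Minimal-valuation argument: fix x; take any y with xR^2y and any z with xR^1z. Set V(A) to the set of worlds R-reachable from y in exactly 1 step. Then □^1A holds at y, so the antecedent holds at x; validity forces ◇^0A at z, giving a w with zR^0w and yR^1w.
First-order correspondent: ∀x ∀y ∀z ((xR²y ∧ xRz) → ∃w (yRw ∧ z = w)).

∀x ∀y ∀z ((xR²y ∧ xRz) → ∃w (yRw ∧ z = w))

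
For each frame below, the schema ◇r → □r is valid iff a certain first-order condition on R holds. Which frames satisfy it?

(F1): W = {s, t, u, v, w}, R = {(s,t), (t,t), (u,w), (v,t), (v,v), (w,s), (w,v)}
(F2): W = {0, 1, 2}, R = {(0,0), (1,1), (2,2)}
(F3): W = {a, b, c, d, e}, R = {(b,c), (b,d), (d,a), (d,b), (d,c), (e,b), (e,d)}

(F2)

This is the axiom for partial functionality; its first-order frame correspondent is ∀x ∀y ∀z (Rxy ∧ Rxz → y = z).
(F1): fails — v sees both t and v.
(F2): satisfies the condition.
(F3): fails — b sees both c and d.
Valid on: (F2).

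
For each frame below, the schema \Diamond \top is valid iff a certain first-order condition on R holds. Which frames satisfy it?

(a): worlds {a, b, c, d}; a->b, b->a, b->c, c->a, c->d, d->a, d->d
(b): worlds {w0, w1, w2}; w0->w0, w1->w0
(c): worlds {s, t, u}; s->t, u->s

(a)

This is the axiom for seriality; its first-order frame correspondent is \forall x \exists y Rxy.
(a): satisfies the condition.
(b): fails — world w2 has no successor.
(c): fails — world t has no successor.
Valid on: (a).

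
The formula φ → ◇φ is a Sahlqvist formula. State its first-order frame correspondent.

reflexivity

Replacing φ by ¬φ and contraposing gives the equivalent schema □φ → φ.
Suppose □φ→φ is valid. At any x set V(φ)={w : Rxw}. Then □φ holds at x, so φ holds at x, i.e. Rxx.
The converse is a direct semantic check.
So the correspondent is reflexivity.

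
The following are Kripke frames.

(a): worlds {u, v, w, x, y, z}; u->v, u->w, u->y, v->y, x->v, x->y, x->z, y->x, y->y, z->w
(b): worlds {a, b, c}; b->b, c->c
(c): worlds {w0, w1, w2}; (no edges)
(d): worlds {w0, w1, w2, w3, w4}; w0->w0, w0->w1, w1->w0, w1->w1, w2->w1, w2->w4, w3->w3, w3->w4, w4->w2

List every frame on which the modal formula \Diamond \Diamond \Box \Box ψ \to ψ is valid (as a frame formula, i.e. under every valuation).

Frame correspondent (Sahlqvist): \forall x \forall y (x R^2 y \to \exists w (y R^2 w \wedge x = w)) — i.e. a generalized confluence (Geach) condition.
(a): fails — uR²x but no t with xR²t and u=t.
(b): holds.
(c): holds.
(d): fails — w2R²w0 but no w with w0R²w and w2=w.
Valid on: (b), (c).

(b), (c)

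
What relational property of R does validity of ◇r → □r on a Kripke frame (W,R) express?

Suppose ◇r→□r is valid. Take Rxy, Rxz and set V(r)={y}. Then ◇r at x, so □r at x, so r at z, i.e. z=y.
The converse is a direct semantic check.
So the correspondent is partial functionality.

partial functionality: ∀x ∀y ∀z (Rxy ∧ Rxz → y = z)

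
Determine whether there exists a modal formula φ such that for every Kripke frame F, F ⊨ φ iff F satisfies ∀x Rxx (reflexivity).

Yes: it is reflexivity, defined by the T schema □r → r.

Yes — defined by □r → r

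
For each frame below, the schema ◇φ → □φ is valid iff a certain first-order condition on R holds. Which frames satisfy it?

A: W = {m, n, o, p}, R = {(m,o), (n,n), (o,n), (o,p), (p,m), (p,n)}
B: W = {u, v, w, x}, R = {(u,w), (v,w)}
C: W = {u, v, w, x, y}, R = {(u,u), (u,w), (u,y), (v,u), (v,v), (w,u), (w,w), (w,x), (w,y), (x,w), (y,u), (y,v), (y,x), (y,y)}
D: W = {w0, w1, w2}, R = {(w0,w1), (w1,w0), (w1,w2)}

Frame correspondent (Sahlqvist): ∀x ∀y ∀z (Rxy ∧ Rxz → y = z) — i.e. partial functionality.
A: fails — o sees both n and p.
B: satisfies the condition.
C: fails — u sees both u and w.
D: fails — w1 sees both w0 and w2.
Valid on: B.

B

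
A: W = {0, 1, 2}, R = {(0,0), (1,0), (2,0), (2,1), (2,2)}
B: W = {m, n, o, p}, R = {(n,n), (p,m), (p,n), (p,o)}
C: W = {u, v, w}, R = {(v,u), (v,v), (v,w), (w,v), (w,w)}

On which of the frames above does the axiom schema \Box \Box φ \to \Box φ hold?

A, C

The schema corresponds to density: \forall x \forall y (Rxy \to \exists z (Rxz \wedge Rzy)).
A: condition met.
B: fails — Rpm but no z with Rpz and Rzm.
C: condition met.
Valid on: A, C.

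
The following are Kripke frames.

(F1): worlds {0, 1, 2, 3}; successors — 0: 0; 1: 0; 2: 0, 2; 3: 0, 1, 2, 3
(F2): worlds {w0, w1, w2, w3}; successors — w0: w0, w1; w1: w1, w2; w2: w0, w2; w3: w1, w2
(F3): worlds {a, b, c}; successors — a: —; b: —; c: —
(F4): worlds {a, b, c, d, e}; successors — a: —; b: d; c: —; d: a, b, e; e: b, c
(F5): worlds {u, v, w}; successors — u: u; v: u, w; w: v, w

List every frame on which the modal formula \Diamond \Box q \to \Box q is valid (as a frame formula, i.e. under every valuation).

Frame correspondent (Sahlqvist): \forall x \forall y \forall z (Rxy \wedge Rxz \to Ryz) — i.e. the Euclidean property.
(F1): fails — R20 and R22 but not R02.
(F2): fails — Rw0w1 and Rw0w0 but not Rw1w0.
(F3): ✓.
(F4): fails — Rbd and Rbd but not Rdd.
(F5): fails — Rvw and Rvu but not Rwu.

(F3)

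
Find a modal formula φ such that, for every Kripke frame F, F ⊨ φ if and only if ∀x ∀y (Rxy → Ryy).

□(□p → p)

The condition is shift-reflexivity. The T□ schema □(□p → p) defines it.
Suppose □(□p→p) is valid. Take Rxy and set V(p)={w : Ryw}. Then at y, □p holds; since □(□p→p) at x, □p→p at y, so p at y, i.e. Ryy.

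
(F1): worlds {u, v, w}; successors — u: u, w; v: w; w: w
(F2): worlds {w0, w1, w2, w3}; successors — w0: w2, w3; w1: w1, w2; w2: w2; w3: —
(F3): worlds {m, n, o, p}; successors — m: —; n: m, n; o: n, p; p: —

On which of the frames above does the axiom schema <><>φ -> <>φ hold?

(F1), (F2)

This is the axiom for transitivity; its first-order frame correspondent is forall x forall y forall z (Rxy & Ryz -> Rxz).
(F1): holds.
(F2): holds.
(F3): fails — Ron and Rnm but not Rom.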